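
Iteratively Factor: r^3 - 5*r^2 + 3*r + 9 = (r - 3)*(r^2 - 2*r - 3) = (r - 3)^2*(r + 1)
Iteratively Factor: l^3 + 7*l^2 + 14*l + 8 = (l + 1)*(l^2 + 6*l + 8) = (l + 1)*(l + 2)*(l + 4)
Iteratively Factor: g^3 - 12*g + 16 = (g - 2)*(g^2 + 2*g - 8) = (g - 2)*(g + 4)*(g - 2)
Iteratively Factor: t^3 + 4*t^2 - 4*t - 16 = (t + 4)*(t^2 - 4) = (t - 2)*(t + 4)*(t + 2)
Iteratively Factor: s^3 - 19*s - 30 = (s - 5)*(s^2 + 5*s + 6) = (s - 5)*(s + 2)*(s + 3)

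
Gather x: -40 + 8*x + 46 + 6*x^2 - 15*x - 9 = 6*x^2 - 7*x - 3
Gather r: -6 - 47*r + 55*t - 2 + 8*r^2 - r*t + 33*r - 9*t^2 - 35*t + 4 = 8*r^2 + r*(-t - 14) - 9*t^2 + 20*t - 4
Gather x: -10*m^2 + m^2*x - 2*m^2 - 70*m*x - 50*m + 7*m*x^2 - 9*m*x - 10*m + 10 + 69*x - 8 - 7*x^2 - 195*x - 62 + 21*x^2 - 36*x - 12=-12*m^2 - 60*m + x^2*(7*m + 14) + x*(m^2 - 79*m - 162) - 72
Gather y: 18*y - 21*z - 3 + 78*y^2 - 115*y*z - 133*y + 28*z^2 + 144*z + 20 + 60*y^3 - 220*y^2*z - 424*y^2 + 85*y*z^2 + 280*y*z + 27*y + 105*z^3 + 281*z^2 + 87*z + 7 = 60*y^3 + y^2*(-220*z - 346) + y*(85*z^2 + 165*z - 88) + 105*z^3 + 309*z^2 + 210*z + 24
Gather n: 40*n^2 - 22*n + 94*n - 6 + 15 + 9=40*n^2 + 72*n + 18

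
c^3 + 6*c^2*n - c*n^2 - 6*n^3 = (c - n)*(c + n)*(c + 6*n)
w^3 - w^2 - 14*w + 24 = (w - 3)*(w - 2)*(w + 4)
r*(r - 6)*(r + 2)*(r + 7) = r^4 + 3*r^3 - 40*r^2 - 84*r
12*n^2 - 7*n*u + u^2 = (-4*n + u)*(-3*n + u)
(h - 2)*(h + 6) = h^2 + 4*h - 12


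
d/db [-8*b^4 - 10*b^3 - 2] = b^2*(-32*b - 30)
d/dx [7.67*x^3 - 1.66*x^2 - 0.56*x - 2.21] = 23.01*x^2 - 3.32*x - 0.56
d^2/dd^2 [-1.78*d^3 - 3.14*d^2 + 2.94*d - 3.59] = -10.68*d - 6.28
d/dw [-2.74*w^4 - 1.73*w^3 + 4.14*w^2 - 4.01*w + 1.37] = -10.96*w^3 - 5.19*w^2 + 8.28*w - 4.01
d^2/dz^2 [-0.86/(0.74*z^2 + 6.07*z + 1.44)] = (0.941872*z^2 + 7.725896*z - 0.86*(1.48*z + 6.07)*(2.96*z + 12.14) + 1.832832)/(0.74*z^2 + 6.07*z + 1.44)^3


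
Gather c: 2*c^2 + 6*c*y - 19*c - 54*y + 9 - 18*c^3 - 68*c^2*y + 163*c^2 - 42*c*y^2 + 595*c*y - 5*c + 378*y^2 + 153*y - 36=-18*c^3 + c^2*(165 - 68*y) + c*(-42*y^2 + 601*y - 24) + 378*y^2 + 99*y - 27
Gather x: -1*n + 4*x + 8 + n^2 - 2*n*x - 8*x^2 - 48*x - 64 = n^2 - n - 8*x^2 + x*(-2*n - 44) - 56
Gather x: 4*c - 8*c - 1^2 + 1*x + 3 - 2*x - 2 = -4*c - x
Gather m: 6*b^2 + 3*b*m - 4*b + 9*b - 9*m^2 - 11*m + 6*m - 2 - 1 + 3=6*b^2 + 5*b - 9*m^2 + m*(3*b - 5)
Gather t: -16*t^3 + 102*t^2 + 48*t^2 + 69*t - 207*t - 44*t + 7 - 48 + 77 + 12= -16*t^3 + 150*t^2 - 182*t + 48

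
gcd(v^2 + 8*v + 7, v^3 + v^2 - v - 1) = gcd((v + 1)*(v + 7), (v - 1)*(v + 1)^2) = v + 1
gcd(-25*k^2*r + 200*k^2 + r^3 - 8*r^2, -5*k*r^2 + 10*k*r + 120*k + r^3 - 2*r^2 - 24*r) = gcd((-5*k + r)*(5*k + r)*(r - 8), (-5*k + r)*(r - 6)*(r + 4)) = -5*k + r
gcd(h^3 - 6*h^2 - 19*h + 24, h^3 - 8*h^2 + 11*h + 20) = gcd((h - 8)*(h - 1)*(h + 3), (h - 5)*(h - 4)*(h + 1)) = 1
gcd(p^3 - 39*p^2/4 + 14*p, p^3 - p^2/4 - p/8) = p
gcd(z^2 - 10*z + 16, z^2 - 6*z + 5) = 1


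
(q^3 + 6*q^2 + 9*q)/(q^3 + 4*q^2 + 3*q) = (q + 3)/(q + 1)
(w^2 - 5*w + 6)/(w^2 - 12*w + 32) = (w^2 - 5*w + 6)/(w^2 - 12*w + 32)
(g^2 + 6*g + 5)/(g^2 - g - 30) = (g + 1)/(g - 6)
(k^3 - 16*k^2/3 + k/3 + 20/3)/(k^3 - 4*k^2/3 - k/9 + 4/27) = 9*(k^2 - 4*k - 5)/(9*k^2 - 1)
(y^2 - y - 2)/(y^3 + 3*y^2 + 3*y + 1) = (y - 2)/(y^2 + 2*y + 1)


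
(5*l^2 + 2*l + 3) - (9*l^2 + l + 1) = -4*l^2 + l + 2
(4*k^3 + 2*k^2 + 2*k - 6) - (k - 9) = 4*k^3 + 2*k^2 + k + 3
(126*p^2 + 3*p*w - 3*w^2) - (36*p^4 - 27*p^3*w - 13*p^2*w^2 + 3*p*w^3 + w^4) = -36*p^4 + 27*p^3*w + 13*p^2*w^2 + 126*p^2 - 3*p*w^3 + 3*p*w - w^4 - 3*w^2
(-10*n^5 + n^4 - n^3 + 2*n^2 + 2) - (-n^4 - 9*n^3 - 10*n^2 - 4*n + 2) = -10*n^5 + 2*n^4 + 8*n^3 + 12*n^2 + 4*n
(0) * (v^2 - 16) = 0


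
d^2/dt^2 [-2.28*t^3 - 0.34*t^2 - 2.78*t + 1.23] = -13.68*t - 0.68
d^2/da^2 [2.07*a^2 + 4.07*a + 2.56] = 4.14000000000000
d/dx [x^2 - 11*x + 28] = 2*x - 11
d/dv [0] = 0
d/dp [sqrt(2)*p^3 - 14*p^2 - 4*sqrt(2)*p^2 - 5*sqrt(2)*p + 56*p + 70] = 3*sqrt(2)*p^2 - 28*p - 8*sqrt(2)*p - 5*sqrt(2) + 56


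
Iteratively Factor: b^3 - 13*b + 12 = (b - 3)*(b^2 + 3*b - 4) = (b - 3)*(b - 1)*(b + 4)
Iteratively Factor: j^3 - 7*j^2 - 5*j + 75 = (j - 5)*(j^2 - 2*j - 15) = (j - 5)*(j + 3)*(j - 5)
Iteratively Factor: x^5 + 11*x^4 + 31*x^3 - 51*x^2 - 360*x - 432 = (x + 3)*(x^4 + 8*x^3 + 7*x^2 - 72*x - 144) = (x - 3)*(x + 3)*(x^3 + 11*x^2 + 40*x + 48) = (x - 3)*(x + 3)*(x + 4)*(x^2 + 7*x + 12) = (x - 3)*(x + 3)^2*(x + 4)*(x + 4)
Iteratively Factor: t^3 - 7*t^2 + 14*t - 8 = (t - 2)*(t^2 - 5*t + 4) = (t - 2)*(t - 1)*(t - 4)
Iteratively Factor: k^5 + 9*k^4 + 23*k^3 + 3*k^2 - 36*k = (k + 3)*(k^4 + 6*k^3 + 5*k^2 - 12*k) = (k - 1)*(k + 3)*(k^3 + 7*k^2 + 12*k) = (k - 1)*(k + 3)*(k + 4)*(k^2 + 3*k) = (k - 1)*(k + 3)^2*(k + 4)*(k)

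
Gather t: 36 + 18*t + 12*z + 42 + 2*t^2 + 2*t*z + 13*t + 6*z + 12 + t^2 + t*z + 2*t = 3*t^2 + t*(3*z + 33) + 18*z + 90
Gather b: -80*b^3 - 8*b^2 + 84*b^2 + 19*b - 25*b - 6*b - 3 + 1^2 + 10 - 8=-80*b^3 + 76*b^2 - 12*b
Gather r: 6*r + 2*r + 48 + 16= 8*r + 64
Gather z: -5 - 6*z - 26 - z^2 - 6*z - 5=-z^2 - 12*z - 36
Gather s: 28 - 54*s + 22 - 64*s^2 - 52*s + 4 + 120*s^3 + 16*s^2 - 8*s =120*s^3 - 48*s^2 - 114*s + 54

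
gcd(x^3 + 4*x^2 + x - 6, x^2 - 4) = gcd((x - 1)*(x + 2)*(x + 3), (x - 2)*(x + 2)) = x + 2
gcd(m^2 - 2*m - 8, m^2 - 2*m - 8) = m^2 - 2*m - 8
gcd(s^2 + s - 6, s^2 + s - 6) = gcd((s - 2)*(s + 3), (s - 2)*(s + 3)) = s^2 + s - 6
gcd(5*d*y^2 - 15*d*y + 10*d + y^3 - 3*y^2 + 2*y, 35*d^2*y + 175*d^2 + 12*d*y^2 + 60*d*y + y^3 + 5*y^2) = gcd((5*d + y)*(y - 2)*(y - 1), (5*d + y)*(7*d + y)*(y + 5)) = 5*d + y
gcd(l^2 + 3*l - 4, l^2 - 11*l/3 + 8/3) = l - 1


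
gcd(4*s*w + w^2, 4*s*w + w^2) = 4*s*w + w^2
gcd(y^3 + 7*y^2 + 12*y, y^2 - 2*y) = y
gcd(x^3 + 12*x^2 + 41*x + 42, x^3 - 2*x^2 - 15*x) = x + 3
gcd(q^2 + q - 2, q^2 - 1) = q - 1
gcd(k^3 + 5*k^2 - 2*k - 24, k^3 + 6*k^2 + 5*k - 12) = k^2 + 7*k + 12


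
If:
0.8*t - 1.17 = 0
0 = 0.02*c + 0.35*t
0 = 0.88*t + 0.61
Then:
No Solution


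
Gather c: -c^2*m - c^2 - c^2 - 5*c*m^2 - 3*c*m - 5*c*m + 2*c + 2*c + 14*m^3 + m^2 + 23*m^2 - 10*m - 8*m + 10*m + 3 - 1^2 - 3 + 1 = c^2*(-m - 2) + c*(-5*m^2 - 8*m + 4) + 14*m^3 + 24*m^2 - 8*m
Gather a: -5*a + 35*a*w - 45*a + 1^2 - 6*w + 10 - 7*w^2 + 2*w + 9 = a*(35*w - 50) - 7*w^2 - 4*w + 20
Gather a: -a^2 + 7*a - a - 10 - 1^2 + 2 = -a^2 + 6*a - 9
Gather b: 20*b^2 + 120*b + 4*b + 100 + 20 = 20*b^2 + 124*b + 120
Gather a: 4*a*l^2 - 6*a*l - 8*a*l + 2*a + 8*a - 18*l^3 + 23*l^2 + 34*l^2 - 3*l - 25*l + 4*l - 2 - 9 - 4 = a*(4*l^2 - 14*l + 10) - 18*l^3 + 57*l^2 - 24*l - 15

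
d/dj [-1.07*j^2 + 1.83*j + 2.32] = 1.83 - 2.14*j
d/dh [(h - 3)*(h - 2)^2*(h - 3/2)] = 4*h^3 - 51*h^2/2 + 53*h - 36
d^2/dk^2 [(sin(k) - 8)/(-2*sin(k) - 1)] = 17*(sin(k) + cos(2*k) + 3)/(2*sin(k) + 1)^3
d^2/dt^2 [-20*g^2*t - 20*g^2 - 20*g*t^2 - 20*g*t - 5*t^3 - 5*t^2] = -40*g - 30*t - 10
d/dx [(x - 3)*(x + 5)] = 2*x + 2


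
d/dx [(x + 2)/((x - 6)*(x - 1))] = (-x^2 - 4*x + 20)/(x^4 - 14*x^3 + 61*x^2 - 84*x + 36)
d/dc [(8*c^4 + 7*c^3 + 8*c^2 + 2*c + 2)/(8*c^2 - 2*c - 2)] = c*(64*c^4 + 4*c^3 - 46*c^2 - 37*c - 32)/(2*(16*c^4 - 8*c^3 - 7*c^2 + 2*c + 1))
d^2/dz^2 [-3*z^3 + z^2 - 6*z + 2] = 2 - 18*z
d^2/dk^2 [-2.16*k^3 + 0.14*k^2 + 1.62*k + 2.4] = 0.28 - 12.96*k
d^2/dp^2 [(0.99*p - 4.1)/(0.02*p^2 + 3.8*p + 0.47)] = ((0.04*p + 3.8)*(0.08*p + 7.6)*(0.99*p - 4.1) - (0.1188*p + 7.36)*(0.02*p^2 + 3.8*p + 0.47))/(0.02*p^2 + 3.8*p + 0.47)^3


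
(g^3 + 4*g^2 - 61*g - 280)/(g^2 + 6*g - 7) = (g^2 - 3*g - 40)/(g - 1)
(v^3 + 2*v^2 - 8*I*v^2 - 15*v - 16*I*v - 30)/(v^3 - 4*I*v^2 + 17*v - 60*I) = (v + 2)/(v + 4*I)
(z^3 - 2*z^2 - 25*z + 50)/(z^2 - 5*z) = z + 3 - 10/z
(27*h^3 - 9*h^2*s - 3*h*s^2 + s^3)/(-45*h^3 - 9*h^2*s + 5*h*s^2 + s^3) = (-3*h + s)/(5*h + s)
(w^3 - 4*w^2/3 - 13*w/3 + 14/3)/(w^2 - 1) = (3*w^2 - w - 14)/(3*(w + 1))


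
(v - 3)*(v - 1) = v^2 - 4*v + 3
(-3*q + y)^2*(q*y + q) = 9*q^3*y + 9*q^3 - 6*q^2*y^2 - 6*q^2*y + q*y^3 + q*y^2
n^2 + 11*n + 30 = (n + 5)*(n + 6)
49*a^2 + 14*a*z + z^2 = (7*a + z)^2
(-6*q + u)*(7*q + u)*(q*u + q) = -42*q^3*u - 42*q^3 + q^2*u^2 + q^2*u + q*u^3 + q*u^2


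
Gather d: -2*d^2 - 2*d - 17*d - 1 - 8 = -2*d^2 - 19*d - 9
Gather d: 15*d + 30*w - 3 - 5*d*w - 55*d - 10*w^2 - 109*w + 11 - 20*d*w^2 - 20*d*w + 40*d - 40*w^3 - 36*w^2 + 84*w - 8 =d*(-20*w^2 - 25*w) - 40*w^3 - 46*w^2 + 5*w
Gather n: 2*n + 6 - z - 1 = 2*n - z + 5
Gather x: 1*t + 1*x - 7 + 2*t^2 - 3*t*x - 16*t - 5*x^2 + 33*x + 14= 2*t^2 - 15*t - 5*x^2 + x*(34 - 3*t) + 7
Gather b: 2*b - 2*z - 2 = 2*b - 2*z - 2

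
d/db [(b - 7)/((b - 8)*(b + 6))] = (-b^2 + 14*b - 62)/(b^4 - 4*b^3 - 92*b^2 + 192*b + 2304)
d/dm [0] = 0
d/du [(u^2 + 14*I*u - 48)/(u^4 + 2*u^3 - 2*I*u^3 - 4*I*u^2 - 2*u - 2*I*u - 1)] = (-2*u^3 - 42*I*u^2 + u*(178 - 16*I) + 110 - 96*I)/(u^6 + u^5*(3 - 3*I) - 9*I*u^4 + u^3*(-8 - 8*I) - 9*u^2 + u*(-3 + 3*I) + I)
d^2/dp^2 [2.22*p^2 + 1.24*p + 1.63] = 4.44000000000000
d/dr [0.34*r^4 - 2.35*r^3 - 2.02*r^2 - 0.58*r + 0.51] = 1.36*r^3 - 7.05*r^2 - 4.04*r - 0.58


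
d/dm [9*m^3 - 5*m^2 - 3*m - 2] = 27*m^2 - 10*m - 3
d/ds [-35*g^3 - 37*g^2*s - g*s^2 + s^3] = -37*g^2 - 2*g*s + 3*s^2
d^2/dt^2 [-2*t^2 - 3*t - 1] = -4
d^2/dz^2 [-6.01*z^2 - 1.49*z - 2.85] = -12.0200000000000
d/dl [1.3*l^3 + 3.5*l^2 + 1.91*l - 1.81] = 3.9*l^2 + 7.0*l + 1.91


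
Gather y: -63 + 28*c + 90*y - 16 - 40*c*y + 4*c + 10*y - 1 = 32*c + y*(100 - 40*c) - 80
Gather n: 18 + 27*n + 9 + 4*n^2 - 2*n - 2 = 4*n^2 + 25*n + 25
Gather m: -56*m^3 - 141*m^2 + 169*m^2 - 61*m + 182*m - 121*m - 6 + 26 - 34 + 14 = -56*m^3 + 28*m^2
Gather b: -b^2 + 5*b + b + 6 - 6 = -b^2 + 6*b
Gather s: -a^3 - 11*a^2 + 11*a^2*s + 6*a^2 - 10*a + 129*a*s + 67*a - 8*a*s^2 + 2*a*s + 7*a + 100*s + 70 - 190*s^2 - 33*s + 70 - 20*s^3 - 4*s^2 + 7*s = -a^3 - 5*a^2 + 64*a - 20*s^3 + s^2*(-8*a - 194) + s*(11*a^2 + 131*a + 74) + 140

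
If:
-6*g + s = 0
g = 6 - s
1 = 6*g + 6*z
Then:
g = 6/7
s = 36/7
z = -29/42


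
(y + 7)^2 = y^2 + 14*y + 49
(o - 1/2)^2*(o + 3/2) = o^3 + o^2/2 - 5*o/4 + 3/8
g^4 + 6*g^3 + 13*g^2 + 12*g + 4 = (g + 1)^2*(g + 2)^2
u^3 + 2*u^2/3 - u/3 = u*(u - 1/3)*(u + 1)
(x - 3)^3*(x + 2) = x^4 - 7*x^3 + 9*x^2 + 27*x - 54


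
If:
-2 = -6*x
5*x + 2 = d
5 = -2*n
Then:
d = 11/3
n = -5/2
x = 1/3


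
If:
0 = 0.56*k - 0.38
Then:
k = 0.68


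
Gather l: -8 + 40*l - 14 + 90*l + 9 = 130*l - 13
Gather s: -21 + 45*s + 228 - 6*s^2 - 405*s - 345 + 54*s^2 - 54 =48*s^2 - 360*s - 192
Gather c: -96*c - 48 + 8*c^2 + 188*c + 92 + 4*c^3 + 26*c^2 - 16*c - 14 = 4*c^3 + 34*c^2 + 76*c + 30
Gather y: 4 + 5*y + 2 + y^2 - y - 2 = y^2 + 4*y + 4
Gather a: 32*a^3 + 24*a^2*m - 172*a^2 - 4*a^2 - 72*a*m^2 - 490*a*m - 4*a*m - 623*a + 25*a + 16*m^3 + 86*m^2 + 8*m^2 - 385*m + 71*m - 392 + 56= 32*a^3 + a^2*(24*m - 176) + a*(-72*m^2 - 494*m - 598) + 16*m^3 + 94*m^2 - 314*m - 336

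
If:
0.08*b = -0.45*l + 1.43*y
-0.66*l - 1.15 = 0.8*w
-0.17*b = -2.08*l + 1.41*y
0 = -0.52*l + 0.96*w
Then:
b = -6.92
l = -1.05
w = -0.57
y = -0.72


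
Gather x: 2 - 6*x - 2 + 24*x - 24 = 18*x - 24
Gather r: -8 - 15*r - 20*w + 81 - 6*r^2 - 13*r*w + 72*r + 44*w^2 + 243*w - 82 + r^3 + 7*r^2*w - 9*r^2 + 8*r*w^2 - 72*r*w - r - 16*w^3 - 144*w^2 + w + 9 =r^3 + r^2*(7*w - 15) + r*(8*w^2 - 85*w + 56) - 16*w^3 - 100*w^2 + 224*w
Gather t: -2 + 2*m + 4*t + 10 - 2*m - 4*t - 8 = 0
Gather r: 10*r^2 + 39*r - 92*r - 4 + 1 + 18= 10*r^2 - 53*r + 15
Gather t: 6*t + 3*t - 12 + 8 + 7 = 9*t + 3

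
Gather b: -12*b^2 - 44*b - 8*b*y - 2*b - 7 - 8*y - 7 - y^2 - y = -12*b^2 + b*(-8*y - 46) - y^2 - 9*y - 14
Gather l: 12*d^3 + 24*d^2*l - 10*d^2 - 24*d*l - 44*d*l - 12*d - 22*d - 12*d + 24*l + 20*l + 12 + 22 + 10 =12*d^3 - 10*d^2 - 46*d + l*(24*d^2 - 68*d + 44) + 44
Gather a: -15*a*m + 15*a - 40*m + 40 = a*(15 - 15*m) - 40*m + 40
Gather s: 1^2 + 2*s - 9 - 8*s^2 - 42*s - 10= -8*s^2 - 40*s - 18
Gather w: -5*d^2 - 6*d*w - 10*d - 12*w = -5*d^2 - 10*d + w*(-6*d - 12)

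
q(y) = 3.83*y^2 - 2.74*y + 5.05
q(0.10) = 4.81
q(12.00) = 523.69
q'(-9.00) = -71.68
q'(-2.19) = -19.52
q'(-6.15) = -49.85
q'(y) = 7.66*y - 2.74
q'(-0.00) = -2.74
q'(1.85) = 11.43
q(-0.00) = 5.05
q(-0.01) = 5.08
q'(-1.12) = -11.32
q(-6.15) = 166.76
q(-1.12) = 12.92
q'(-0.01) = -2.82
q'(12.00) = 89.18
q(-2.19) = 29.42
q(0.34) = 4.56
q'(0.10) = -1.97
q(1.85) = 13.09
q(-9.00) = 339.94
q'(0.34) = -0.14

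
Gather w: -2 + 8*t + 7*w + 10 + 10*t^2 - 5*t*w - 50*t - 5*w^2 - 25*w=10*t^2 - 42*t - 5*w^2 + w*(-5*t - 18) + 8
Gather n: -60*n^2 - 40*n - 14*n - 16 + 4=-60*n^2 - 54*n - 12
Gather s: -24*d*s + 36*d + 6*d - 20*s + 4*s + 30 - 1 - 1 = 42*d + s*(-24*d - 16) + 28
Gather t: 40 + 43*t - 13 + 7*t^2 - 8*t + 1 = 7*t^2 + 35*t + 28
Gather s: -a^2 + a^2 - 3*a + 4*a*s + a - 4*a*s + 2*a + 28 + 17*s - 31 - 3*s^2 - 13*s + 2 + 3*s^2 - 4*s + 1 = 0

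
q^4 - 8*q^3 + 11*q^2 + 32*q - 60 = (q - 5)*(q - 3)*(q - 2)*(q + 2)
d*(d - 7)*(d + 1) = d^3 - 6*d^2 - 7*d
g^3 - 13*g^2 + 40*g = g*(g - 8)*(g - 5)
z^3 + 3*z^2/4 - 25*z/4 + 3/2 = (z - 2)*(z - 1/4)*(z + 3)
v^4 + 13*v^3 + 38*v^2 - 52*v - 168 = (v - 2)*(v + 2)*(v + 6)*(v + 7)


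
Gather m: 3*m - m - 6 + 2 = 2*m - 4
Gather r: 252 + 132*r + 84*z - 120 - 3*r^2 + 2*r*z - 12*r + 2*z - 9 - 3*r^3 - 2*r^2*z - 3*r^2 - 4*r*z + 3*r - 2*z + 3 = -3*r^3 + r^2*(-2*z - 6) + r*(123 - 2*z) + 84*z + 126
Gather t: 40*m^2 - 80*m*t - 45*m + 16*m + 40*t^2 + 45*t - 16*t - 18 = 40*m^2 - 29*m + 40*t^2 + t*(29 - 80*m) - 18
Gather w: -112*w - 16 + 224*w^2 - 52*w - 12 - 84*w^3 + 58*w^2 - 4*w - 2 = -84*w^3 + 282*w^2 - 168*w - 30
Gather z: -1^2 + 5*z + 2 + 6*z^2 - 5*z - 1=6*z^2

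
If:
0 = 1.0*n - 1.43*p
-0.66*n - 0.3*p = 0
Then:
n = 0.00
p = 0.00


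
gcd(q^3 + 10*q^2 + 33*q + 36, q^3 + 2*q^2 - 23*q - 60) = q^2 + 7*q + 12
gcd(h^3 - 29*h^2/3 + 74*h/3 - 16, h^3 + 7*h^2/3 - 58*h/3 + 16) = h^2 - 11*h/3 + 8/3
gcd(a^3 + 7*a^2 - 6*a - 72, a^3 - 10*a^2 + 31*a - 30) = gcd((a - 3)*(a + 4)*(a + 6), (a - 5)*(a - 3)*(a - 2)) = a - 3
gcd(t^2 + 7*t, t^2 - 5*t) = t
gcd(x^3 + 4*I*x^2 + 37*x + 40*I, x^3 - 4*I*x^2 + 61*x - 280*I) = x^2 + 3*I*x + 40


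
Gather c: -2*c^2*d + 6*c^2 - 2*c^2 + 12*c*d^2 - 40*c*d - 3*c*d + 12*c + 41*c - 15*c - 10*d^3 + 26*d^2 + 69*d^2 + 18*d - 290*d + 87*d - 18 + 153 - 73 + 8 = c^2*(4 - 2*d) + c*(12*d^2 - 43*d + 38) - 10*d^3 + 95*d^2 - 185*d + 70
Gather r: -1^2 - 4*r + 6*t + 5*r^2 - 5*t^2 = 5*r^2 - 4*r - 5*t^2 + 6*t - 1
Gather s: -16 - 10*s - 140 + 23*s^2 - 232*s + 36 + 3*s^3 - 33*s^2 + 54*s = 3*s^3 - 10*s^2 - 188*s - 120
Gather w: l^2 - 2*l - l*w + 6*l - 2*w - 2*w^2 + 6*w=l^2 + 4*l - 2*w^2 + w*(4 - l)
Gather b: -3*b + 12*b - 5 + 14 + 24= 9*b + 33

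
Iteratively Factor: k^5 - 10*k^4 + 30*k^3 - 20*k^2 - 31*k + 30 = (k - 3)*(k^4 - 7*k^3 + 9*k^2 + 7*k - 10) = (k - 5)*(k - 3)*(k^3 - 2*k^2 - k + 2) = (k - 5)*(k - 3)*(k + 1)*(k^2 - 3*k + 2) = (k - 5)*(k - 3)*(k - 1)*(k + 1)*(k - 2)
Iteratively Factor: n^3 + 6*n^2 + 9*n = (n + 3)*(n^2 + 3*n) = (n + 3)^2*(n)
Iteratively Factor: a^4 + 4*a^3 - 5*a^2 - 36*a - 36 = (a + 3)*(a^3 + a^2 - 8*a - 12) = (a + 2)*(a + 3)*(a^2 - a - 6) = (a + 2)^2*(a + 3)*(a - 3)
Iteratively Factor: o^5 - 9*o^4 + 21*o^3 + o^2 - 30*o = (o - 3)*(o^4 - 6*o^3 + 3*o^2 + 10*o) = (o - 3)*(o + 1)*(o^3 - 7*o^2 + 10*o) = (o - 3)*(o - 2)*(o + 1)*(o^2 - 5*o) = (o - 5)*(o - 3)*(o - 2)*(o + 1)*(o)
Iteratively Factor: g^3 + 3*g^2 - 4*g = (g - 1)*(g^2 + 4*g) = g*(g - 1)*(g + 4)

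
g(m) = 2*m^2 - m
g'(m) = 4*m - 1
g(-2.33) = 13.19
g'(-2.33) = -10.32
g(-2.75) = 17.88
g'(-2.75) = -12.00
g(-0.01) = 0.01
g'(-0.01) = -1.04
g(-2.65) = 16.70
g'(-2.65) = -11.60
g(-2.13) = 11.20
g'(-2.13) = -9.52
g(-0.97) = 2.85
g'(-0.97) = -4.88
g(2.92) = 14.13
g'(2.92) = 10.68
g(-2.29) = 12.78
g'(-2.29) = -10.16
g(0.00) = 0.00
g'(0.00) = -1.00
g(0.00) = 0.00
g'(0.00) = -1.00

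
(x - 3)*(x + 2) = x^2 - x - 6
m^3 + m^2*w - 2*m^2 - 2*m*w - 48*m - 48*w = (m - 8)*(m + 6)*(m + w)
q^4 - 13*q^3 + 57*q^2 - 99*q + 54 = (q - 6)*(q - 3)^2*(q - 1)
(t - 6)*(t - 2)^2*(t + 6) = t^4 - 4*t^3 - 32*t^2 + 144*t - 144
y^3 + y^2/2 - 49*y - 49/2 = (y - 7)*(y + 1/2)*(y + 7)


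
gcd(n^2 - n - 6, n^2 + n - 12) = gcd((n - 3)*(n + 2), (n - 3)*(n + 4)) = n - 3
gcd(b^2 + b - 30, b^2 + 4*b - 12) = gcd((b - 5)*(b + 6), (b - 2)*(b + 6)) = b + 6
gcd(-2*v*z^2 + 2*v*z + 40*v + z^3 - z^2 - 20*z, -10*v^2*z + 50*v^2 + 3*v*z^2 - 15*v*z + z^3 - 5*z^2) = -2*v*z + 10*v + z^2 - 5*z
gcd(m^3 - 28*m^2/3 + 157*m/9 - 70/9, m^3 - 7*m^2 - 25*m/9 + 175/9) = m^2 - 26*m/3 + 35/3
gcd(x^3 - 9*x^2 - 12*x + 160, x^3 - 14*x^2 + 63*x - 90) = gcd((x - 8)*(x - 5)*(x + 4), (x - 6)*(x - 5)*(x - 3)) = x - 5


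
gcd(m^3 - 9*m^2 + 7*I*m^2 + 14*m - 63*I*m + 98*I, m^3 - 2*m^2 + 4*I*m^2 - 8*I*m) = m - 2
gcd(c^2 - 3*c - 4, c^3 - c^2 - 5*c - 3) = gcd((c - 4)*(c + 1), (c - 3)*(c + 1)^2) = c + 1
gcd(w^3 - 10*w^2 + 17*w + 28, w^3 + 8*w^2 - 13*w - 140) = w - 4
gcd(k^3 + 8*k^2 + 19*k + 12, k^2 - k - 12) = k + 3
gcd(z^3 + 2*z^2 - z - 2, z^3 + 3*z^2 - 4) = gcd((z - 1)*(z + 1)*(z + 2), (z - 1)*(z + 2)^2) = z^2 + z - 2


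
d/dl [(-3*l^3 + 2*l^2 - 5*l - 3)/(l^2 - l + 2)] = (-3*l^4 + 6*l^3 - 15*l^2 + 14*l - 13)/(l^4 - 2*l^3 + 5*l^2 - 4*l + 4)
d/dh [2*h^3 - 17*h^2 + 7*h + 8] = 6*h^2 - 34*h + 7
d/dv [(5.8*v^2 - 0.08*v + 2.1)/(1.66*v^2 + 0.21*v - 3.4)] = (1.3508*v^2 - 46.412*v - 0.169)/(2.7556*v^4 + 0.6972*v^3 - 11.2439*v^2 - 1.428*v + 11.56)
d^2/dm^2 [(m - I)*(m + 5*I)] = 2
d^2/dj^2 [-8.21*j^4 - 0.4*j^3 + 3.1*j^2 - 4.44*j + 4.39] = -98.52*j^2 - 2.4*j + 6.2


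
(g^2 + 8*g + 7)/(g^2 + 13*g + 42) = (g + 1)/(g + 6)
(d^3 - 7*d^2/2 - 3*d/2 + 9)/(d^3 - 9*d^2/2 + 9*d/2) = (2*d^2 - d - 6)/(d*(2*d - 3))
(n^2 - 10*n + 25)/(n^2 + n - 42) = (n^2 - 10*n + 25)/(n^2 + n - 42)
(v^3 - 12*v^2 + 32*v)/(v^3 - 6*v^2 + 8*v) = (v - 8)/(v - 2)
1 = 1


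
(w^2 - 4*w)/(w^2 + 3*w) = (w - 4)/(w + 3)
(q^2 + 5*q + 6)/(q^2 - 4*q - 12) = (q + 3)/(q - 6)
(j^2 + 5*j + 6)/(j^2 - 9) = (j + 2)/(j - 3)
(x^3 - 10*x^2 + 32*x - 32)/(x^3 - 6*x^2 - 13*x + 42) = (x^2 - 8*x + 16)/(x^2 - 4*x - 21)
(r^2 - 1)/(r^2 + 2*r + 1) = (r - 1)/(r + 1)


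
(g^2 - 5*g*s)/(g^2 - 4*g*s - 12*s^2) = g*(-g + 5*s)/(-g^2 + 4*g*s + 12*s^2)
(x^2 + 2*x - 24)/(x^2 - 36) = (x - 4)/(x - 6)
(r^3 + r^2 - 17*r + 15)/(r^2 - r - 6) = (r^2 + 4*r - 5)/(r + 2)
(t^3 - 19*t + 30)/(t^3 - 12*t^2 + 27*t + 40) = (t^3 - 19*t + 30)/(t^3 - 12*t^2 + 27*t + 40)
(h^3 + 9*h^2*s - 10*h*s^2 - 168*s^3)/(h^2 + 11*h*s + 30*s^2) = (h^2 + 3*h*s - 28*s^2)/(h + 5*s)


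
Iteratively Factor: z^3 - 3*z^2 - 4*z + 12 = (z - 2)*(z^2 - z - 6) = (z - 2)*(z + 2)*(z - 3)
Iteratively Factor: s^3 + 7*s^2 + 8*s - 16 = (s + 4)*(s^2 + 3*s - 4) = (s + 4)^2*(s - 1)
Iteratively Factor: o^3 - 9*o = (o)*(o^2 - 9) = o*(o - 3)*(o + 3)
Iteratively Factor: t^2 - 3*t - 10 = (t + 2)*(t - 5)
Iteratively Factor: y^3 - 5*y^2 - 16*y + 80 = (y - 4)*(y^2 - y - 20) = (y - 5)*(y - 4)*(y + 4)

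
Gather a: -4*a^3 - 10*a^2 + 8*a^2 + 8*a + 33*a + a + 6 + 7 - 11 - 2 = -4*a^3 - 2*a^2 + 42*a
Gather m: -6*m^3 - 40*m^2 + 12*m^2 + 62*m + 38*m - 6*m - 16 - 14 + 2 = -6*m^3 - 28*m^2 + 94*m - 28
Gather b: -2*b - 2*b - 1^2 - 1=-4*b - 2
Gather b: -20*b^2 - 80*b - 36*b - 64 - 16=-20*b^2 - 116*b - 80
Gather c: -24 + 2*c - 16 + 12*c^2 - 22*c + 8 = 12*c^2 - 20*c - 32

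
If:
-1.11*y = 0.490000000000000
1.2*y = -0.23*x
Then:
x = 2.30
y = -0.44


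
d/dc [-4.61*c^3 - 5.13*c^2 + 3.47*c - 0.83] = -13.83*c^2 - 10.26*c + 3.47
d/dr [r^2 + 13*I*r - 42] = 2*r + 13*I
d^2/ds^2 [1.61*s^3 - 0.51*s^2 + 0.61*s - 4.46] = 9.66*s - 1.02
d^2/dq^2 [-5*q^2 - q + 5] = -10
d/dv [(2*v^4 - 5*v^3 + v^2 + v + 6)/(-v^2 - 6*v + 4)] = (-4*v^5 - 31*v^4 + 92*v^3 - 65*v^2 + 20*v + 40)/(v^4 + 12*v^3 + 28*v^2 - 48*v + 16)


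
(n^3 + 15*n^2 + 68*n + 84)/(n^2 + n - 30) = (n^2 + 9*n + 14)/(n - 5)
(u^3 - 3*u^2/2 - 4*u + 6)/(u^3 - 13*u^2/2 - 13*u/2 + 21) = (u - 2)/(u - 7)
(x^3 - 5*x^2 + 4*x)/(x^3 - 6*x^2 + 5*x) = (x - 4)/(x - 5)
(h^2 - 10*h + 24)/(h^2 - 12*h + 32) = (h - 6)/(h - 8)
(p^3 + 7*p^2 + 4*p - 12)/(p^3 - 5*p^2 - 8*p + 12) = (p + 6)/(p - 6)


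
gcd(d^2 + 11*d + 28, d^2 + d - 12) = d + 4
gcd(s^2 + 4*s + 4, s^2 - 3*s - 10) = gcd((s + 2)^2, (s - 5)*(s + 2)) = s + 2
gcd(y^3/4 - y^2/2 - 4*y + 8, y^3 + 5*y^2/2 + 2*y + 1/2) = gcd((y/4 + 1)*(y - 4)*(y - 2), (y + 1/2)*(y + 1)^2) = 1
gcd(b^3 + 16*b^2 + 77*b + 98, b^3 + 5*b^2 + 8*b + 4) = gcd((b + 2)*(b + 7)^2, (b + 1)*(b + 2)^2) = b + 2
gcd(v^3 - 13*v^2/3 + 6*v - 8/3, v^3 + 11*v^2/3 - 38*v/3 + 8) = v^2 - 7*v/3 + 4/3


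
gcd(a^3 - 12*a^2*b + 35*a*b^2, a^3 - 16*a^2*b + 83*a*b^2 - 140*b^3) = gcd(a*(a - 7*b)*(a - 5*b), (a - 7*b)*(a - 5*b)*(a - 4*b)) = a^2 - 12*a*b + 35*b^2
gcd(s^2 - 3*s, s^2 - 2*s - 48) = 1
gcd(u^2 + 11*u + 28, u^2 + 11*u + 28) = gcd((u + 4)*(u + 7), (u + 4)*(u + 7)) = u^2 + 11*u + 28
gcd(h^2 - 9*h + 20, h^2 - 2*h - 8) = h - 4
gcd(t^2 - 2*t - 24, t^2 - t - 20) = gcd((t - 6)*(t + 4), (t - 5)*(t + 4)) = t + 4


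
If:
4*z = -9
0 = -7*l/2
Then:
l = 0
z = -9/4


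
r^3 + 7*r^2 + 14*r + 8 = (r + 1)*(r + 2)*(r + 4)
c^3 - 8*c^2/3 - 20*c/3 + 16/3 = (c - 4)*(c - 2/3)*(c + 2)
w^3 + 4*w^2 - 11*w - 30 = (w - 3)*(w + 2)*(w + 5)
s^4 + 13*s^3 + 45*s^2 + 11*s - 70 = (s - 1)*(s + 2)*(s + 5)*(s + 7)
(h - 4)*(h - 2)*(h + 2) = h^3 - 4*h^2 - 4*h + 16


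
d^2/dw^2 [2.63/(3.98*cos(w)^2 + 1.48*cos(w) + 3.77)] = (-166.641008*(1 - cos(w)^2)^2 - 46.475256*cos(w)^3 + 68.767136*cos(w)^2 + 107.62486*cos(w) + 99.238316)/(3.98*cos(w)^2 + 1.48*cos(w) + 3.77)^3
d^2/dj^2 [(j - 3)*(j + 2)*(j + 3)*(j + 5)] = 12*j^2 + 42*j + 2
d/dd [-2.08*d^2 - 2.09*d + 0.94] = -4.16*d - 2.09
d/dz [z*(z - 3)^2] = 3*(z - 3)*(z - 1)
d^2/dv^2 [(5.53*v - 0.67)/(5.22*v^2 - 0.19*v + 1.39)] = ((9.0962 - 173.1996*v)*(5.22*v^2 - 0.19*v + 1.39) + (5.53*v - 0.67)*(10.44*v - 0.19)*(20.88*v - 0.38))/(5.22*v^2 - 0.19*v + 1.39)^3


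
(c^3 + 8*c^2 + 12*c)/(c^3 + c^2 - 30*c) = (c + 2)/(c - 5)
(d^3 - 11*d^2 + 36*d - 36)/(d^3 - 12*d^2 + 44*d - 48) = (d - 3)/(d - 4)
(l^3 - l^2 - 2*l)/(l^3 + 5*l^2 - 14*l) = (l + 1)/(l + 7)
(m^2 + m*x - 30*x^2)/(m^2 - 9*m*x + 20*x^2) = (-m - 6*x)/(-m + 4*x)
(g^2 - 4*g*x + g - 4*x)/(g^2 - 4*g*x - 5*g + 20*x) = (g + 1)/(g - 5)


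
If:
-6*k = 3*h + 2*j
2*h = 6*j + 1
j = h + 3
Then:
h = -19/4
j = -7/4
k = 71/24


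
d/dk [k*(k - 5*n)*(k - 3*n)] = 3*k^2 - 16*k*n + 15*n^2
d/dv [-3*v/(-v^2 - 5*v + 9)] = 3*(-v^2 - 9)/(v^4 + 10*v^3 + 7*v^2 - 90*v + 81)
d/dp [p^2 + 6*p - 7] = 2*p + 6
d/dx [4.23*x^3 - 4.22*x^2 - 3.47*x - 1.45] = 12.69*x^2 - 8.44*x - 3.47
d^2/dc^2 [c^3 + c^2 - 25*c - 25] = 6*c + 2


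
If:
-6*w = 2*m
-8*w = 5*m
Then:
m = 0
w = 0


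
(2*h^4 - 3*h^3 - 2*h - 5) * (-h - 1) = -2*h^5 + h^4 + 3*h^3 + 2*h^2 + 7*h + 5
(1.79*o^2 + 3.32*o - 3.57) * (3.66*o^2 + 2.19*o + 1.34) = 6.5514*o^4 + 16.0713*o^3 - 3.3968*o^2 - 3.3695*o - 4.7838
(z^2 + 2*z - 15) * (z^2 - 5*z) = z^4 - 3*z^3 - 25*z^2 + 75*z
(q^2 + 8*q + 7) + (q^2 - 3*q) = 2*q^2 + 5*q + 7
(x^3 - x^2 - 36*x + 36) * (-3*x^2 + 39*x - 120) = -3*x^5 + 42*x^4 - 51*x^3 - 1392*x^2 + 5724*x - 4320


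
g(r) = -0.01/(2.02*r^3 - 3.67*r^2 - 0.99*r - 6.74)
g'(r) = -0.01*(-6.06*r^2 + 7.34*r + 0.99)/(2.02*r^3 - 3.67*r^2 - 0.99*r - 6.74)^2 = (0.0606*r^2 - 0.0734*r - 0.0099)/(-2.02*r^3 + 3.67*r^2 + 0.99*r + 6.74)^2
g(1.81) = 0.00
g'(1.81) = 0.00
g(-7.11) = 0.00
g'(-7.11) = 0.00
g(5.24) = -0.00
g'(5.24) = 0.00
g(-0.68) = 0.00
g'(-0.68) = 0.00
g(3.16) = -0.00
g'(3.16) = 0.00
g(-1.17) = 0.00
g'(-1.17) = 0.00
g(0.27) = 0.00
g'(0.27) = -0.00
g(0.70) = 0.00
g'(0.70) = -0.00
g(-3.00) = 0.00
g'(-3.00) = 0.00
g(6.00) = -0.00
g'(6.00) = 0.00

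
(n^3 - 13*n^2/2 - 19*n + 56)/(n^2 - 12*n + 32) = (n^2 + 3*n/2 - 7)/(n - 4)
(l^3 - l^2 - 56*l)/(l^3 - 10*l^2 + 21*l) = (l^2 - l - 56)/(l^2 - 10*l + 21)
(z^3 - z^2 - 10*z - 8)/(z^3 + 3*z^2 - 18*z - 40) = (z + 1)/(z + 5)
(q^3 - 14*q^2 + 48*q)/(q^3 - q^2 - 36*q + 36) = q*(q - 8)/(q^2 + 5*q - 6)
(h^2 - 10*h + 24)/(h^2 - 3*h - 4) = (h - 6)/(h + 1)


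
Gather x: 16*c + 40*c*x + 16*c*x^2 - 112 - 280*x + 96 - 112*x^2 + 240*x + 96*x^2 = 16*c + x^2*(16*c - 16) + x*(40*c - 40) - 16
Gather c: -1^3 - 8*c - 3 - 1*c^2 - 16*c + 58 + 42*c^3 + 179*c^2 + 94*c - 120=42*c^3 + 178*c^2 + 70*c - 66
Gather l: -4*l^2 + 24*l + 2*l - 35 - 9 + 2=-4*l^2 + 26*l - 42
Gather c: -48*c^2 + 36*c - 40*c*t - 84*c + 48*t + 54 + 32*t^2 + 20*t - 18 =-48*c^2 + c*(-40*t - 48) + 32*t^2 + 68*t + 36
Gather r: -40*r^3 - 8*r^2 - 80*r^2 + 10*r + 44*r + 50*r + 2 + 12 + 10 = -40*r^3 - 88*r^2 + 104*r + 24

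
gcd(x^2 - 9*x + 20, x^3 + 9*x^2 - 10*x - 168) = x - 4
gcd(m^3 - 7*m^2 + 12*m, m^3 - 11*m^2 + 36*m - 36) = m - 3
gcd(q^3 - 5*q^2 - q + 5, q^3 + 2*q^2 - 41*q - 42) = q + 1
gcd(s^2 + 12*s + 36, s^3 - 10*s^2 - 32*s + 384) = s + 6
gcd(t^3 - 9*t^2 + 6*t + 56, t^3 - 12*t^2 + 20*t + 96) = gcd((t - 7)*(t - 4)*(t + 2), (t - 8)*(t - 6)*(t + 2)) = t + 2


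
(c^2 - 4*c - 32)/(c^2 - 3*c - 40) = (c + 4)/(c + 5)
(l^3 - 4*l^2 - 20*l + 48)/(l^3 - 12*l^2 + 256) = (l^2 - 8*l + 12)/(l^2 - 16*l + 64)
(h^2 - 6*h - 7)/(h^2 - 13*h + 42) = (h + 1)/(h - 6)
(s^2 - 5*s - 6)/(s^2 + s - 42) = (s + 1)/(s + 7)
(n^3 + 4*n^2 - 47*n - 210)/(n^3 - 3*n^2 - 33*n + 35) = (n + 6)/(n - 1)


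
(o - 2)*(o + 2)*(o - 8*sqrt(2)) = o^3 - 8*sqrt(2)*o^2 - 4*o + 32*sqrt(2)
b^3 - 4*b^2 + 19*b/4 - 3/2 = (b - 2)*(b - 3/2)*(b - 1/2)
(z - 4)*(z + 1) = z^2 - 3*z - 4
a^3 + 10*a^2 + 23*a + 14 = (a + 1)*(a + 2)*(a + 7)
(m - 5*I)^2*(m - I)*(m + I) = m^4 - 10*I*m^3 - 24*m^2 - 10*I*m - 25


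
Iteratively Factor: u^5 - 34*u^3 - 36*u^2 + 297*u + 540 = (u + 3)*(u^4 - 3*u^3 - 25*u^2 + 39*u + 180) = (u + 3)^2*(u^3 - 6*u^2 - 7*u + 60) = (u - 5)*(u + 3)^2*(u^2 - u - 12) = (u - 5)*(u + 3)^3*(u - 4)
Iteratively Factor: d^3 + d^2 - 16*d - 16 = (d + 4)*(d^2 - 3*d - 4) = (d + 1)*(d + 4)*(d - 4)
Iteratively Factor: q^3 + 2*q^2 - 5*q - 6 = (q + 3)*(q^2 - q - 2) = (q - 2)*(q + 3)*(q + 1)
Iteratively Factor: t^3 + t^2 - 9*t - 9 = (t + 3)*(t^2 - 2*t - 3) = (t + 1)*(t + 3)*(t - 3)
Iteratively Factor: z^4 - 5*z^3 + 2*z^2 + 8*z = (z)*(z^3 - 5*z^2 + 2*z + 8) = z*(z - 4)*(z^2 - z - 2) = z*(z - 4)*(z + 1)*(z - 2)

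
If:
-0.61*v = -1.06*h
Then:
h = 0.575471698113208*v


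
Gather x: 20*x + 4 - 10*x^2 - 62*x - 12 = -10*x^2 - 42*x - 8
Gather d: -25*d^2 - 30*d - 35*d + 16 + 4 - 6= -25*d^2 - 65*d + 14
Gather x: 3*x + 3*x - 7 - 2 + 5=6*x - 4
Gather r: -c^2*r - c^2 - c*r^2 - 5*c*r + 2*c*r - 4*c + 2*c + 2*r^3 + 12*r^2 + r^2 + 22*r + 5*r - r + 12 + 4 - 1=-c^2 - 2*c + 2*r^3 + r^2*(13 - c) + r*(-c^2 - 3*c + 26) + 15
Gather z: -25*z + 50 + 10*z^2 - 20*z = 10*z^2 - 45*z + 50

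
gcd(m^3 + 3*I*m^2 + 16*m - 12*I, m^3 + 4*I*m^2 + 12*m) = m^2 + 4*I*m + 12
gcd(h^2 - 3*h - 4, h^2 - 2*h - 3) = h + 1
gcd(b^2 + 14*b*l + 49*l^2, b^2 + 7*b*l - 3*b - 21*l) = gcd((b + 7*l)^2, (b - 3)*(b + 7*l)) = b + 7*l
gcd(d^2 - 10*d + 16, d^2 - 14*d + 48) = d - 8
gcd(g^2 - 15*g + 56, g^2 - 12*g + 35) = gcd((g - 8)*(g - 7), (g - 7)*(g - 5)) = g - 7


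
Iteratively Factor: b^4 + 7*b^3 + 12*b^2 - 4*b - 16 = (b + 2)*(b^3 + 5*b^2 + 2*b - 8) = (b - 1)*(b + 2)*(b^2 + 6*b + 8) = (b - 1)*(b + 2)*(b + 4)*(b + 2)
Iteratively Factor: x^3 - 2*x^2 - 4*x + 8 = (x + 2)*(x^2 - 4*x + 4) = (x - 2)*(x + 2)*(x - 2)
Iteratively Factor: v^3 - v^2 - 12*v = (v - 4)*(v^2 + 3*v) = v*(v - 4)*(v + 3)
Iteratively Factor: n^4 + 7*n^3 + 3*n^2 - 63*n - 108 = (n - 3)*(n^3 + 10*n^2 + 33*n + 36) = (n - 3)*(n + 3)*(n^2 + 7*n + 12) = (n - 3)*(n + 3)*(n + 4)*(n + 3)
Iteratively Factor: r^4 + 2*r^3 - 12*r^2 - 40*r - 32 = (r + 2)*(r^3 - 12*r - 16) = (r + 2)^2*(r^2 - 2*r - 8) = (r - 4)*(r + 2)^2*(r + 2)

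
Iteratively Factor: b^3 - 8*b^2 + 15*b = (b)*(b^2 - 8*b + 15) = b*(b - 3)*(b - 5)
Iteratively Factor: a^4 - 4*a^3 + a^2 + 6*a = (a - 3)*(a^3 - a^2 - 2*a) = a*(a - 3)*(a^2 - a - 2) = a*(a - 3)*(a - 2)*(a + 1)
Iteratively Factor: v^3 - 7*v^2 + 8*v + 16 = (v + 1)*(v^2 - 8*v + 16) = (v - 4)*(v + 1)*(v - 4)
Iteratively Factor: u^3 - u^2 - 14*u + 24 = (u + 4)*(u^2 - 5*u + 6) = (u - 3)*(u + 4)*(u - 2)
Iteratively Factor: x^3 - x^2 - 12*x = (x)*(x^2 - x - 12) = x*(x - 4)*(x + 3)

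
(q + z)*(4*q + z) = 4*q^2 + 5*q*z + z^2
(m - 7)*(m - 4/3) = m^2 - 25*m/3 + 28/3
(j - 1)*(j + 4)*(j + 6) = j^3 + 9*j^2 + 14*j - 24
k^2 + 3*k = k*(k + 3)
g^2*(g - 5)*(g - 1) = g^4 - 6*g^3 + 5*g^2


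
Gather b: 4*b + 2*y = 4*b + 2*y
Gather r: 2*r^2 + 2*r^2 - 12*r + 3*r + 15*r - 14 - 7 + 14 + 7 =4*r^2 + 6*r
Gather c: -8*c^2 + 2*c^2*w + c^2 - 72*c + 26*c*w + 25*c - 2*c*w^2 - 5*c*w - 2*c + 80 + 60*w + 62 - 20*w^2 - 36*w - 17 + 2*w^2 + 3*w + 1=c^2*(2*w - 7) + c*(-2*w^2 + 21*w - 49) - 18*w^2 + 27*w + 126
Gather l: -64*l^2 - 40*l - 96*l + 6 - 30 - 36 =-64*l^2 - 136*l - 60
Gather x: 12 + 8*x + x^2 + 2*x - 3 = x^2 + 10*x + 9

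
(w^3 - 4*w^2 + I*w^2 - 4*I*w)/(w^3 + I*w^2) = (w - 4)/w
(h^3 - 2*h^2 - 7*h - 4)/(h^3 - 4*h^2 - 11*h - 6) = (h - 4)/(h - 6)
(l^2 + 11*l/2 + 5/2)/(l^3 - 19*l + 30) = (l + 1/2)/(l^2 - 5*l + 6)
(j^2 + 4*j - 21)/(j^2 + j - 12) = (j + 7)/(j + 4)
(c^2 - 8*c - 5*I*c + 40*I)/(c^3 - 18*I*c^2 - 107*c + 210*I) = (c - 8)/(c^2 - 13*I*c - 42)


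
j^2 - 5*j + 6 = (j - 3)*(j - 2)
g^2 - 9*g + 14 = (g - 7)*(g - 2)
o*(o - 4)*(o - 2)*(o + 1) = o^4 - 5*o^3 + 2*o^2 + 8*o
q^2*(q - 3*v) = q^3 - 3*q^2*v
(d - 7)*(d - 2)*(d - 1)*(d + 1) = d^4 - 9*d^3 + 13*d^2 + 9*d - 14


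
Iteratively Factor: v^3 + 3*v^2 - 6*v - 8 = (v + 1)*(v^2 + 2*v - 8) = (v + 1)*(v + 4)*(v - 2)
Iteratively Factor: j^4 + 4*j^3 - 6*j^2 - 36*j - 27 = (j + 3)*(j^3 + j^2 - 9*j - 9) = (j + 1)*(j + 3)*(j^2 - 9) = (j + 1)*(j + 3)^2*(j - 3)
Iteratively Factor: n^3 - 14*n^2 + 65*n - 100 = (n - 5)*(n^2 - 9*n + 20) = (n - 5)^2*(n - 4)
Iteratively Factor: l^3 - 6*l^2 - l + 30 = (l - 3)*(l^2 - 3*l - 10) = (l - 5)*(l - 3)*(l + 2)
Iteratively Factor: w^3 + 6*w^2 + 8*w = (w + 4)*(w^2 + 2*w) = w*(w + 4)*(w + 2)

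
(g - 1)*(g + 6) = g^2 + 5*g - 6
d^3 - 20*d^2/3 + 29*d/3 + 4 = (d - 4)*(d - 3)*(d + 1/3)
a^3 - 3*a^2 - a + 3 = (a - 3)*(a - 1)*(a + 1)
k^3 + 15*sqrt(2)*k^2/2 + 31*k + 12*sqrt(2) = (k + sqrt(2)/2)*(k + 3*sqrt(2))*(k + 4*sqrt(2))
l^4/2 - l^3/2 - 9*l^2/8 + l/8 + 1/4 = (l/2 + 1/2)*(l - 2)*(l - 1/2)*(l + 1/2)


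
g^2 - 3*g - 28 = (g - 7)*(g + 4)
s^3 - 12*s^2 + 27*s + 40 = (s - 8)*(s - 5)*(s + 1)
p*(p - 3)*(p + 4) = p^3 + p^2 - 12*p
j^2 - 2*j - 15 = (j - 5)*(j + 3)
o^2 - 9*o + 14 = (o - 7)*(o - 2)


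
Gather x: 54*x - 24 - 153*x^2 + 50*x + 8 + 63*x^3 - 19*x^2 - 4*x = 63*x^3 - 172*x^2 + 100*x - 16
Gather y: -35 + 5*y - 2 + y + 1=6*y - 36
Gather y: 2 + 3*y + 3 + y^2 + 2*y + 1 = y^2 + 5*y + 6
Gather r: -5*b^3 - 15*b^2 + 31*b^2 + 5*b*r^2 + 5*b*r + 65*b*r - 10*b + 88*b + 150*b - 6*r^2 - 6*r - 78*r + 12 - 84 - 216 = -5*b^3 + 16*b^2 + 228*b + r^2*(5*b - 6) + r*(70*b - 84) - 288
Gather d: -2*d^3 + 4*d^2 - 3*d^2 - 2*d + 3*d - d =-2*d^3 + d^2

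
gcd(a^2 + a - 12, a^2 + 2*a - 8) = a + 4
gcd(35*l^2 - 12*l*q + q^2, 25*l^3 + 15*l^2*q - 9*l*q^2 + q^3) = -5*l + q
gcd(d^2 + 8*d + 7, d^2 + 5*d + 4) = d + 1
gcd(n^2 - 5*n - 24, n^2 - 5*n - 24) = n^2 - 5*n - 24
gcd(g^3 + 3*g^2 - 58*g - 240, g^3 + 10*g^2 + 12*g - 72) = g + 6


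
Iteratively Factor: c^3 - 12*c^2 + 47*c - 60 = (c - 5)*(c^2 - 7*c + 12) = (c - 5)*(c - 3)*(c - 4)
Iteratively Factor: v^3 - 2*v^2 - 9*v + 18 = (v + 3)*(v^2 - 5*v + 6) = (v - 3)*(v + 3)*(v - 2)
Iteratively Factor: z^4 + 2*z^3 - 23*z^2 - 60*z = (z)*(z^3 + 2*z^2 - 23*z - 60) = z*(z - 5)*(z^2 + 7*z + 12) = z*(z - 5)*(z + 3)*(z + 4)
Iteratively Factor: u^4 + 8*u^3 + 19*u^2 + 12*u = (u)*(u^3 + 8*u^2 + 19*u + 12) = u*(u + 4)*(u^2 + 4*u + 3) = u*(u + 3)*(u + 4)*(u + 1)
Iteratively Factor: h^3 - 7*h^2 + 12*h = (h)*(h^2 - 7*h + 12) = h*(h - 4)*(h - 3)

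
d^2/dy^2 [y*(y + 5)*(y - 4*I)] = 6*y + 10 - 8*I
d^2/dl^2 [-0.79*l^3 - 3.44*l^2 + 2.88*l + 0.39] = -4.74*l - 6.88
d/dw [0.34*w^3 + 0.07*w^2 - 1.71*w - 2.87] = 1.02*w^2 + 0.14*w - 1.71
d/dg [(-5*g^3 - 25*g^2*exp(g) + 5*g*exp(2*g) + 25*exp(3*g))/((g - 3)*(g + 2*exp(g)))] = 5*((g - 3)*(g + 2*exp(g))*(-5*g^2*exp(g) - 3*g^2 + 2*g*exp(2*g) - 10*g*exp(g) + 15*exp(3*g) + exp(2*g)) + (g - 3)*(2*exp(g) + 1)*(g^3 + 5*g^2*exp(g) - g*exp(2*g) - 5*exp(3*g)) + (g + 2*exp(g))*(g^3 + 5*g^2*exp(g) - g*exp(2*g) - 5*exp(3*g)))/((g - 3)^2*(g + 2*exp(g))^2)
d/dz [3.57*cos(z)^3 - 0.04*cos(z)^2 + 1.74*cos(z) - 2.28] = (-10.71*cos(z)^2 + 0.08*cos(z) - 1.74)*sin(z)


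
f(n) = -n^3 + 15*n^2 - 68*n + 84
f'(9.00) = -41.00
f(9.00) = -42.00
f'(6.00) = 4.00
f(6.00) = 0.00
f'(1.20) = -36.32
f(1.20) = 22.27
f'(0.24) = -60.97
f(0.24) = 68.53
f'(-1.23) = -109.44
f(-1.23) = 192.19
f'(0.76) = -46.93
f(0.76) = 40.55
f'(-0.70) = -90.47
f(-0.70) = 139.29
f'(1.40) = -31.88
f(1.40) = 15.46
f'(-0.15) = -72.57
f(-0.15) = 94.54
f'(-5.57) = -328.17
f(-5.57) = 1100.94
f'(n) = -3*n^2 + 30*n - 68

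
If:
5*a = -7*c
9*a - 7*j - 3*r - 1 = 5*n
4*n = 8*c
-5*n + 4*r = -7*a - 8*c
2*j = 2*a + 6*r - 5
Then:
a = -21/76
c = 15/76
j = -313/304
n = 15/38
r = 177/304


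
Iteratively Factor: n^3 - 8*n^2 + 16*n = (n - 4)*(n^2 - 4*n) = (n - 4)^2*(n)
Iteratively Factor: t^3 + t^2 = (t + 1)*(t^2) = t*(t + 1)*(t)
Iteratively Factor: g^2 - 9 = (g + 3)*(g - 3)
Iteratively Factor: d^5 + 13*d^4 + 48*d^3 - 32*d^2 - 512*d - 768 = (d + 4)*(d^4 + 9*d^3 + 12*d^2 - 80*d - 192) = (d + 4)^2*(d^3 + 5*d^2 - 8*d - 48) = (d + 4)^3*(d^2 + d - 12) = (d + 4)^4*(d - 3)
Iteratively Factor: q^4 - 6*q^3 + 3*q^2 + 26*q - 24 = (q - 1)*(q^3 - 5*q^2 - 2*q + 24) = (q - 1)*(q + 2)*(q^2 - 7*q + 12) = (q - 4)*(q - 1)*(q + 2)*(q - 3)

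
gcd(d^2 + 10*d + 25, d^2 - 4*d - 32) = 1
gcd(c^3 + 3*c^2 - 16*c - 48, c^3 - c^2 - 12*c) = c^2 - c - 12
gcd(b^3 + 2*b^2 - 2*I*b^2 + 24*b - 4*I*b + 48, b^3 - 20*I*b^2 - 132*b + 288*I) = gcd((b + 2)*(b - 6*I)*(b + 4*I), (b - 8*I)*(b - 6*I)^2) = b - 6*I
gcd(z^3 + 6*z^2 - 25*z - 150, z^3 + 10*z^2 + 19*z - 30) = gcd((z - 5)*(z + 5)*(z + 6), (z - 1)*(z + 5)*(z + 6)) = z^2 + 11*z + 30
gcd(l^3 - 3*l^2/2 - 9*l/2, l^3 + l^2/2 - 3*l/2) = l^2 + 3*l/2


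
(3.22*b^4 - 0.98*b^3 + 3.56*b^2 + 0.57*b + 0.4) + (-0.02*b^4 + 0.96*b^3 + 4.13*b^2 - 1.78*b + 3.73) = 3.2*b^4 - 0.02*b^3 + 7.69*b^2 - 1.21*b + 4.13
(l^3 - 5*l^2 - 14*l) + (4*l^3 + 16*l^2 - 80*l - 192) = 5*l^3 + 11*l^2 - 94*l - 192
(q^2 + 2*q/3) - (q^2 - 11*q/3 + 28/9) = 13*q/3 - 28/9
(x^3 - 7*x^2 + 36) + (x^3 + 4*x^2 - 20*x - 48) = 2*x^3 - 3*x^2 - 20*x - 12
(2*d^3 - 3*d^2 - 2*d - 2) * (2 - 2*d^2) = -4*d^5 + 6*d^4 + 8*d^3 - 2*d^2 - 4*d - 4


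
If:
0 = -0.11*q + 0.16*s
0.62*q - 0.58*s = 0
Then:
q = 0.00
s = 0.00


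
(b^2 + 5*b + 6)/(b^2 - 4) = (b + 3)/(b - 2)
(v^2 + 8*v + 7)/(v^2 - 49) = (v + 1)/(v - 7)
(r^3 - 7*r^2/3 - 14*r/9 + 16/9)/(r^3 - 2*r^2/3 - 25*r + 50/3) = (3*r^2 - 5*r - 8)/(3*(r^2 - 25))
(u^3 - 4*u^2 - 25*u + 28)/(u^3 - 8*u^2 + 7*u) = (u + 4)/u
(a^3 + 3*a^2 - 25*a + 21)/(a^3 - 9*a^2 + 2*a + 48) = (a^2 + 6*a - 7)/(a^2 - 6*a - 16)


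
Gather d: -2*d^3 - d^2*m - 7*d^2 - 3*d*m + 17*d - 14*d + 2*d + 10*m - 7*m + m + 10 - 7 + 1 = -2*d^3 + d^2*(-m - 7) + d*(5 - 3*m) + 4*m + 4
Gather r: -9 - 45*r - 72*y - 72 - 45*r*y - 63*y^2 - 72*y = r*(-45*y - 45) - 63*y^2 - 144*y - 81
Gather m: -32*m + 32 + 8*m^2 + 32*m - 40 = 8*m^2 - 8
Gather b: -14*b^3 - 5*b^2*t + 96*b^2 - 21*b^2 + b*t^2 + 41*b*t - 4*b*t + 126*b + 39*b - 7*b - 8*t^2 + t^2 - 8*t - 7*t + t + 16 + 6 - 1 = -14*b^3 + b^2*(75 - 5*t) + b*(t^2 + 37*t + 158) - 7*t^2 - 14*t + 21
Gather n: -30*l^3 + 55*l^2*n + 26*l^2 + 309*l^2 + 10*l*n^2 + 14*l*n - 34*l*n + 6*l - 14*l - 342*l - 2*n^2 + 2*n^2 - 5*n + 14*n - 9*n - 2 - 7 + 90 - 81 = -30*l^3 + 335*l^2 + 10*l*n^2 - 350*l + n*(55*l^2 - 20*l)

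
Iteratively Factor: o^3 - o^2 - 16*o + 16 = (o - 4)*(o^2 + 3*o - 4) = (o - 4)*(o + 4)*(o - 1)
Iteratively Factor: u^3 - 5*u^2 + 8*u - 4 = (u - 1)*(u^2 - 4*u + 4) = (u - 2)*(u - 1)*(u - 2)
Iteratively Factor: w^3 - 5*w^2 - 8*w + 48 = (w - 4)*(w^2 - w - 12) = (w - 4)*(w + 3)*(w - 4)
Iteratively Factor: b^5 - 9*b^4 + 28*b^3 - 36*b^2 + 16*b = (b - 4)*(b^4 - 5*b^3 + 8*b^2 - 4*b) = (b - 4)*(b - 1)*(b^3 - 4*b^2 + 4*b) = (b - 4)*(b - 2)*(b - 1)*(b^2 - 2*b) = b*(b - 4)*(b - 2)*(b - 1)*(b - 2)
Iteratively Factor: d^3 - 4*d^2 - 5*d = (d + 1)*(d^2 - 5*d) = d*(d + 1)*(d - 5)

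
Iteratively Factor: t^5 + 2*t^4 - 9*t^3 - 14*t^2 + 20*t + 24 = (t + 1)*(t^4 + t^3 - 10*t^2 - 4*t + 24) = (t - 2)*(t + 1)*(t^3 + 3*t^2 - 4*t - 12) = (t - 2)*(t + 1)*(t + 3)*(t^2 - 4) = (t - 2)*(t + 1)*(t + 2)*(t + 3)*(t - 2)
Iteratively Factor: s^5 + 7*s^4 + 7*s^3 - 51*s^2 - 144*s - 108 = (s - 3)*(s^4 + 10*s^3 + 37*s^2 + 60*s + 36) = (s - 3)*(s + 3)*(s^3 + 7*s^2 + 16*s + 12) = (s - 3)*(s + 2)*(s + 3)*(s^2 + 5*s + 6) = (s - 3)*(s + 2)*(s + 3)^2*(s + 2)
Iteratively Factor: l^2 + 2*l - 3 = (l - 1)*(l + 3)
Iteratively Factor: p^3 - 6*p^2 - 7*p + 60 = (p + 3)*(p^2 - 9*p + 20) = (p - 5)*(p + 3)*(p - 4)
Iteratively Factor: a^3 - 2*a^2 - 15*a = (a)*(a^2 - 2*a - 15) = a*(a - 5)*(a + 3)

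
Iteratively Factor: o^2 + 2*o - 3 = (o + 3)*(o - 1)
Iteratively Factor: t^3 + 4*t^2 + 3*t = (t + 1)*(t^2 + 3*t) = t*(t + 1)*(t + 3)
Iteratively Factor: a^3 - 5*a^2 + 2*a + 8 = (a - 4)*(a^2 - a - 2) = (a - 4)*(a + 1)*(a - 2)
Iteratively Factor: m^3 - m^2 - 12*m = (m - 4)*(m^2 + 3*m) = m*(m - 4)*(m + 3)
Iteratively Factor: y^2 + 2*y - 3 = (y + 3)*(y - 1)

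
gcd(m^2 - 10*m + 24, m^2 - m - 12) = m - 4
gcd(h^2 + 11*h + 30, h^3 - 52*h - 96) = h + 6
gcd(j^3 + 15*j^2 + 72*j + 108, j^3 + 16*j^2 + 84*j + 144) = j^2 + 12*j + 36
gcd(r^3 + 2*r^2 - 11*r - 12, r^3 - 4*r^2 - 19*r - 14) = r + 1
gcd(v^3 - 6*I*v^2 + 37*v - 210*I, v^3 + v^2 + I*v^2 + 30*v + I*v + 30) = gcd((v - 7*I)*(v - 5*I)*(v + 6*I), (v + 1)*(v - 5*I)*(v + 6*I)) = v^2 + I*v + 30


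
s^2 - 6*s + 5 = (s - 5)*(s - 1)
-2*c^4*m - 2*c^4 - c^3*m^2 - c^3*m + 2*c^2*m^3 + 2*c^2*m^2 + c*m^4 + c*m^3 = (-c + m)*(c + m)*(2*c + m)*(c*m + c)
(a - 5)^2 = a^2 - 10*a + 25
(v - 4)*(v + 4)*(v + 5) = v^3 + 5*v^2 - 16*v - 80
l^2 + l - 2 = (l - 1)*(l + 2)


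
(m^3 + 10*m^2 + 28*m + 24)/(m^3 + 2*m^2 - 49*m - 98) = (m^2 + 8*m + 12)/(m^2 - 49)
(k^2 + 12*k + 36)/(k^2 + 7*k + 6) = (k + 6)/(k + 1)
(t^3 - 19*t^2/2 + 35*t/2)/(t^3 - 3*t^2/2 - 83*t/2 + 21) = t*(2*t - 5)/(2*t^2 + 11*t - 6)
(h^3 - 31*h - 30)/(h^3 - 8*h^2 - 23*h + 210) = (h + 1)/(h - 7)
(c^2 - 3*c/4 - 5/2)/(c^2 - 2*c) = (c + 5/4)/c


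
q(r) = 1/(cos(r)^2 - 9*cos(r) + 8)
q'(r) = (2*sin(r)*cos(r) - 9*sin(r))/(cos(r)^2 - 9*cos(r) + 8)^2 = (2*cos(r) - 9)*sin(r)/(cos(r)^2 - 9*cos(r) + 8)^2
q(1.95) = 0.09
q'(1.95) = -0.07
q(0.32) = 2.79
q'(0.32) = -17.44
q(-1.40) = 0.15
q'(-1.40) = 0.20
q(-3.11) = 0.06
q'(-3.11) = 0.00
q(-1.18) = 0.21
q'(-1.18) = 0.34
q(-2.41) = 0.07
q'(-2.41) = 0.03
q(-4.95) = 0.17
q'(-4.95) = -0.24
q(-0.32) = 2.79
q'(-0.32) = 17.44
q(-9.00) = 0.06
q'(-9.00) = 0.02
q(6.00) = 3.57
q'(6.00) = 25.16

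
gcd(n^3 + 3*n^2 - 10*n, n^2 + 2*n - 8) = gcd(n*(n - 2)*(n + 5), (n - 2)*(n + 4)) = n - 2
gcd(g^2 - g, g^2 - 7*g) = g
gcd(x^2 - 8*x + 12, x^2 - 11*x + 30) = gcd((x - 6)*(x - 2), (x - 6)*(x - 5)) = x - 6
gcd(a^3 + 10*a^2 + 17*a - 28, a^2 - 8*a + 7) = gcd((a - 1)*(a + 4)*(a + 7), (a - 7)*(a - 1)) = a - 1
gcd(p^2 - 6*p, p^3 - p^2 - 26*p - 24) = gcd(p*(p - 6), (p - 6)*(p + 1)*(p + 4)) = p - 6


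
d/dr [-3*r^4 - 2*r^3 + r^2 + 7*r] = -12*r^3 - 6*r^2 + 2*r + 7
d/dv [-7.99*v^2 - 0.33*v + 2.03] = -15.98*v - 0.33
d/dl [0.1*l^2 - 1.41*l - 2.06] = 0.2*l - 1.41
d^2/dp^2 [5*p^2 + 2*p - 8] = 10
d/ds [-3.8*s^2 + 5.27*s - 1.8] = 5.27 - 7.6*s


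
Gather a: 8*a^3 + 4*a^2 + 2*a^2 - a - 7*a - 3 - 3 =8*a^3 + 6*a^2 - 8*a - 6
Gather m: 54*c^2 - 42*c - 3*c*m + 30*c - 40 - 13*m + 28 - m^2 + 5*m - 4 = 54*c^2 - 12*c - m^2 + m*(-3*c - 8) - 16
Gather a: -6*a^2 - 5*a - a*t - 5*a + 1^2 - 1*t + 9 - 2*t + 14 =-6*a^2 + a*(-t - 10) - 3*t + 24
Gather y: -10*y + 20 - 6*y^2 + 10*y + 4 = 24 - 6*y^2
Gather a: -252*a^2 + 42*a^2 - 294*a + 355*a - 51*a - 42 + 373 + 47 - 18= -210*a^2 + 10*a + 360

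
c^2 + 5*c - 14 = (c - 2)*(c + 7)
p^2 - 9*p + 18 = (p - 6)*(p - 3)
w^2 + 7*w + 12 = (w + 3)*(w + 4)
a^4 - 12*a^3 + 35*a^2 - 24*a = a*(a - 8)*(a - 3)*(a - 1)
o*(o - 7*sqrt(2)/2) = o^2 - 7*sqrt(2)*o/2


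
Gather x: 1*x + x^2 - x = x^2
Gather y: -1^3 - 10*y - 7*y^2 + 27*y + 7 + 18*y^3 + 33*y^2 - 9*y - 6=18*y^3 + 26*y^2 + 8*y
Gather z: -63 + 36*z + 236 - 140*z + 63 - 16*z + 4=240 - 120*z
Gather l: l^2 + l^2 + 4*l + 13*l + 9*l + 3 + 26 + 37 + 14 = 2*l^2 + 26*l + 80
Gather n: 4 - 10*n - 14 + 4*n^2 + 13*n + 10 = 4*n^2 + 3*n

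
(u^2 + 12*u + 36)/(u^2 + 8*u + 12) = (u + 6)/(u + 2)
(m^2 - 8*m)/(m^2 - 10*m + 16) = m/(m - 2)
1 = 1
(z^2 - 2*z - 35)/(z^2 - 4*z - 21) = (z + 5)/(z + 3)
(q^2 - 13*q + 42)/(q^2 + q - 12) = (q^2 - 13*q + 42)/(q^2 + q - 12)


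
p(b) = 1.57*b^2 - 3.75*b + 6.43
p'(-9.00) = -32.01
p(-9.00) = 167.35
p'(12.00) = 33.93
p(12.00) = 187.51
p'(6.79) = 17.57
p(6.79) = 53.35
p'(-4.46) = -17.75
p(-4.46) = 54.38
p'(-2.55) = -11.76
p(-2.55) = 26.20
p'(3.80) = 8.18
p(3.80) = 14.85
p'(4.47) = 10.29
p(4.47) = 21.04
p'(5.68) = 14.09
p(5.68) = 35.78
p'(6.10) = 15.40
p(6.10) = 41.97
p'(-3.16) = -13.67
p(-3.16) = 33.96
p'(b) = 3.14*b - 3.75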